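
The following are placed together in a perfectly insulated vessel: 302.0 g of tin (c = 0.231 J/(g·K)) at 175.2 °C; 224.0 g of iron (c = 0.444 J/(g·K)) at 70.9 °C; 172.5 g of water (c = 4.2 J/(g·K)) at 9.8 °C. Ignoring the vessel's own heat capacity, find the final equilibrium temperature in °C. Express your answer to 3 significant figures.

Σ mᵢcᵢ(T − Tᵢ) = 0  ⇒  T = Σ mᵢcᵢTᵢ / Σ mᵢcᵢ
Σ mᵢcᵢ = 302.0×0.231 + 224.0×0.444 + 172.5×4.2 = 893.718
Σ mᵢcᵢTᵢ = 69.762×175.2 + 99.456×70.9 + 724.5×9.8 = 26374
T = 26374 / 893.718 = 29.51 °C

T_f = 29.5 °C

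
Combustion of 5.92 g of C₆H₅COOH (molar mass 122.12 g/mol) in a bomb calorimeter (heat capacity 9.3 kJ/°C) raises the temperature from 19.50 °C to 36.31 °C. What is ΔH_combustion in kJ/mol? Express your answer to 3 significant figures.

ΔT = 36.31 − 19.50 = 16.81 °C
q_cal = C_cal × ΔT = 9.3 × 16.81 = 156.333 kJ
n = 5.92 / 122.12 = 0.04848 mol
q_rxn = −q_cal = -156.333 kJ
ΔH = -156.333 / 0.04848 = -3224.7 kJ/mol

ΔH = -3220 kJ/mol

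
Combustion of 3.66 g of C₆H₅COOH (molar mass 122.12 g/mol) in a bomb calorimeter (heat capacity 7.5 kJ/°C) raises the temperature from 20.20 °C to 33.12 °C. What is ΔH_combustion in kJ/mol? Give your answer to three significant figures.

ΔT = 33.12 − 20.20 = 12.92 °C
q_cal = C_cal × ΔT = 7.5 × 12.92 = 96.9 kJ
n = 3.66 / 122.12 = 0.02997 mol
q_rxn = −q_cal = -96.9 kJ
ΔH = -96.9 / 0.02997 = -3233 kJ/mol

ΔH = -3230 kJ/mol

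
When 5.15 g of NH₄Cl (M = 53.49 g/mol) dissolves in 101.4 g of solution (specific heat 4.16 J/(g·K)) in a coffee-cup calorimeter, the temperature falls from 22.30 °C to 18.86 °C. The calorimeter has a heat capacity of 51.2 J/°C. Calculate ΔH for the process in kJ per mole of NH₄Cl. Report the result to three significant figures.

|ΔT| = |18.86 − 22.30| = 3.44 °C
|q_surr| = (101.4 × 4.16 + 51.2) × 3.44 = 473.024 × 3.44 = 1627 J
n(NH₄Cl) = 5.15 / 53.49 = 0.09628 mol
Temperature fell, so q_rxn = +|q_surr| = 1.627 kJ
ΔH = q_rxn / n = 16.90 kJ/mol

ΔH = 16.9 kJ/mol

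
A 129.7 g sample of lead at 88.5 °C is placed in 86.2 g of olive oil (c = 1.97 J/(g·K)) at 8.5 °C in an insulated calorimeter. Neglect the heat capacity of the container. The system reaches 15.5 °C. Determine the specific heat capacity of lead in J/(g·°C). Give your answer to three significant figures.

q_gained = (86.2 × 1.97) × (15.5 − 8.5) = 1189 J
q_lost = 129.7 × c × (88.5 − 15.5) = 9468.1 c
Set equal: c = 1189 / 9468.1 = 0.126 J/(g·°C)

c = 0.126 J/(g·°C)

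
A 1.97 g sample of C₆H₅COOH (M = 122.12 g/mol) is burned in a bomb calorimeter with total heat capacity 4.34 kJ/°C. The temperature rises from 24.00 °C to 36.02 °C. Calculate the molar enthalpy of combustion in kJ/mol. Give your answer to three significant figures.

ΔH = -3230 kJ/mol

ΔT = 36.02 − 24.00 = 12.02 °C
q_cal = C_cal × ΔT = 4.34 × 12.02 = 52.1668 kJ
n = 1.97 / 122.12 = 0.01613 mol
q_rxn = −q_cal = -52.1668 kJ
ΔH = -52.1668 / 0.01613 = -3234 kJ/mol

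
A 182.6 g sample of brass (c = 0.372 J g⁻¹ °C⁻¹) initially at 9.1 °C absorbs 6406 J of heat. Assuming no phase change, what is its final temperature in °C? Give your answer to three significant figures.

T_f = 103 °C

ΔT = q / (m c) = 6406 / (182.6 × 0.372) = 94.31 °C
T_f = 9.1 + 94.31 = 103.41 °C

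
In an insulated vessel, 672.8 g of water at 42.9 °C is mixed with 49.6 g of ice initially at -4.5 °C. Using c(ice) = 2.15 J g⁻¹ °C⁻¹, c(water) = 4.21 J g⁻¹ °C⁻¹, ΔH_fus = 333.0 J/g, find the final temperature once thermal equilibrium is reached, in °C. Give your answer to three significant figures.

T_f = 34.4 °C

Heat to bring ice to 0 °C and melt it: q₁ = 49.6×2.15×4.5 + 49.6×333.0 = 16997 J
Heat the water can supply cooling to 0 °C: 672.8×4.21×42.9 = 121514 J > q₁, so all ice melts.
Energy balance: 672.8×4.21×(42.9 − T) = 16997 + 49.6×4.21×(T − 0)
2832.488(42.9 − T) = 16997 + 208.816 T
121514 − 16997 = 3041.304 T
T = 104517 / 3041.304 = 34.37 °C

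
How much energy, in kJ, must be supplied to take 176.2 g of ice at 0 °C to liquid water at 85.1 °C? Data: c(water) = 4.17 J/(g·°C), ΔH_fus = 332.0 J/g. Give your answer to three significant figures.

q1 (melt at 0 °C): 176.2 × 332.0 = 58498 J
q2 (heat water 0.0→85.1 °C): 176.2 × 4.17 × 85.1 = 62528 J
Total: 58498 + 62528 = 121026 J = 121 kJ

q = 121 kJ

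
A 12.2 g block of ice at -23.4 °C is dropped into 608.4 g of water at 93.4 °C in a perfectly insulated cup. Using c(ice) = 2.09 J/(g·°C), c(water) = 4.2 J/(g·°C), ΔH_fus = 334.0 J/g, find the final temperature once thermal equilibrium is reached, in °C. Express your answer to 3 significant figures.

Heat to bring ice to 0 °C and melt it: q₁ = 12.2×2.09×23.4 + 12.2×334.0 = 4671.5 J
Heat the water can supply cooling to 0 °C: 608.4×4.2×93.4 = 238663 J > q₁, so all ice melts.
Energy balance: 608.4×4.2×(93.4 − T) = 4671.5 + 12.2×4.2×(T − 0)
2555.28(93.4 − T) = 4671.5 + 51.24 T
238663 − 4671.5 = 2606.52 T
T = 233991.5 / 2606.52 = 89.77 °C

T_f = 89.8 °C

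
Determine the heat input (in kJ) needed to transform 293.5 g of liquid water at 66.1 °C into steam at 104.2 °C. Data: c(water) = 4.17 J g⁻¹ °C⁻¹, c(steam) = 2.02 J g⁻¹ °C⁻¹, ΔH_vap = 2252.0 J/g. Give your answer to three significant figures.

q = 705 kJ

q1 (heat water 66.1→100.0 °C): 293.5 × 4.17 × 33.9 = 41490 J
q2 (vaporize at 100 °C): 293.5 × 2252.0 = 660962 J
q3 (heat steam 100.0→104.2 °C): 293.5 × 2.02 × 4.2 = 2490 J
Total: 41490 + 660962 + 2490 = 704942 J = 705 kJ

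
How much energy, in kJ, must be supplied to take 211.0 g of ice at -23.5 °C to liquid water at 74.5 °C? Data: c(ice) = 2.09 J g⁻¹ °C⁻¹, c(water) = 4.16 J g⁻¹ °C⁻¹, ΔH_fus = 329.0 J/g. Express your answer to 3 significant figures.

q1 (heat ice -23.5→0.0 °C): 211.0 × 2.09 × 23.5 = 10363 J
q2 (melt at 0 °C): 211.0 × 329.0 = 69419 J
q3 (heat water 0.0→74.5 °C): 211.0 × 4.16 × 74.5 = 65393 J
Total: 10363 + 69419 + 65393 = 145175 J = 145 kJ

q = 145 kJ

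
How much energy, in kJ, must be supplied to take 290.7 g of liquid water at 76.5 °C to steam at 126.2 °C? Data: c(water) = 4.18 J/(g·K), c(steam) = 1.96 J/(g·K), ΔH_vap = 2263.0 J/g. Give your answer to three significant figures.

q = 701 kJ

q1 (heat water 76.5→100.0 °C): 290.7 × 4.18 × 23.5 = 28555 J
q2 (vaporize at 100 °C): 290.7 × 2263.0 = 657854 J
q3 (heat steam 100.0→126.2 °C): 290.7 × 1.96 × 26.2 = 14928 J
Total: 28555 + 657854 + 14928 = 701337 J = 701 kJ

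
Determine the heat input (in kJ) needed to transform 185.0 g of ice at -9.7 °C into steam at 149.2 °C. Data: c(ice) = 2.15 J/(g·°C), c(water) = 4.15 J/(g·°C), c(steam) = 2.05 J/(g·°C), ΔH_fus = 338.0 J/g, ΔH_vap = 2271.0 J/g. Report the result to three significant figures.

q1 (heat ice -9.7→0.0 °C): 185.0 × 2.15 × 9.7 = 3858 J
q2 (melt at 0 °C): 185.0 × 338.0 = 62530 J
q3 (heat water 0.0→100.0 °C): 185.0 × 4.15 × 100.0 = 76775 J
q4 (vaporize at 100 °C): 185.0 × 2271.0 = 420135 J
q5 (heat steam 100.0→149.2 °C): 185.0 × 2.05 × 49.2 = 18659 J
Total: 3858 + 62530 + 76775 + 420135 + 18659 = 581957 J = 582 kJ

q = 582 kJ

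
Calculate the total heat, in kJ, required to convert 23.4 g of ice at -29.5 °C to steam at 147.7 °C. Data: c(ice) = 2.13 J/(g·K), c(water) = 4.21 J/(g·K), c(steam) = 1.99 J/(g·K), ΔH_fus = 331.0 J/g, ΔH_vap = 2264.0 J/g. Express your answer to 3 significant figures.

q = 74.3 kJ

q1 (heat ice -29.5→0.0 °C): 23.4 × 2.13 × 29.5 = 1470 J
q2 (melt at 0 °C): 23.4 × 331.0 = 7745 J
q3 (heat water 0.0→100.0 °C): 23.4 × 4.21 × 100.0 = 9851 J
q4 (vaporize at 100 °C): 23.4 × 2264.0 = 52978 J
q5 (heat steam 100.0→147.7 °C): 23.4 × 1.99 × 47.7 = 2221 J
Total: 1470 + 7745 + 9851 + 52978 + 2221 = 74265 J = 74.3 kJ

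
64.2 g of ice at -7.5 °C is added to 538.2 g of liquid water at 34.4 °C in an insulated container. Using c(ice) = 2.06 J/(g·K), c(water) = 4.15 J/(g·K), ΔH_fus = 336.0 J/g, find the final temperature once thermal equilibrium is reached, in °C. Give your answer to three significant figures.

Heat to bring ice to 0 °C and melt it: q₁ = 64.2×2.06×7.5 + 64.2×336.0 = 22563 J
Heat the water can supply cooling to 0 °C: 538.2×4.15×34.4 = 76833.4 J > q₁, so all ice melts.
Energy balance: 538.2×4.15×(34.4 − T) = 22563 + 64.2×4.15×(T − 0)
2233.53(34.4 − T) = 22563 + 266.43 T
76833.4 − 22563 = 2499.96 T
T = 54270.4 / 2499.96 = 21.71 °C

T_f = 21.7 °C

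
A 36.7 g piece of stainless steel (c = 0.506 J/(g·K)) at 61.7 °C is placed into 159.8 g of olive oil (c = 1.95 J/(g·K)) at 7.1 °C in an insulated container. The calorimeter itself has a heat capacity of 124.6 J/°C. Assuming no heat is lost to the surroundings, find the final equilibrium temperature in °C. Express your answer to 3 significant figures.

T_f = 9.33 °C

Heat lost by stainless steel = heat gained by olive oil + calorimeter.
(36.7)(0.506)(61.7 − T) = [(159.8)(1.95) + 124.6](T − 7.1)
18.5702 (61.7 − T) = 436.21 (T − 7.1)
1145.8 − 18.5702 T = 436.21 T − 3097.1
4242.9 = 454.7802 T
T = 9.330 °C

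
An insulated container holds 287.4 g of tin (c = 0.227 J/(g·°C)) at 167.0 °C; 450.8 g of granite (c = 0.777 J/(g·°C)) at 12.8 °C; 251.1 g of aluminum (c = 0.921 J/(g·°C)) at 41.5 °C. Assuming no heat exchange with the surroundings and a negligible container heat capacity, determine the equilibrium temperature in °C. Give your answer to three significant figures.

T_f = 38.6 °C

Σ mᵢcᵢ(T − Tᵢ) = 0  ⇒  T = Σ mᵢcᵢTᵢ / Σ mᵢcᵢ
Σ mᵢcᵢ = 287.4×0.227 + 450.8×0.777 + 251.1×0.921 = 646.7745
Σ mᵢcᵢTᵢ = 65.2398×167.0 + 350.2716×12.8 + 231.2631×41.5 = 24976
T = 24976 / 646.7745 = 38.62 °C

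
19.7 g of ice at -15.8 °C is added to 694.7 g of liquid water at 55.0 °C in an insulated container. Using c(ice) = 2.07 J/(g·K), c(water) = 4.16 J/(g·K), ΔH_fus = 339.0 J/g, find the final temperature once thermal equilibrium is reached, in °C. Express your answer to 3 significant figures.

T_f = 51.0 °C

Heat to bring ice to 0 °C and melt it: q₁ = 19.7×2.07×15.8 + 19.7×339.0 = 7322.6 J
Heat the water can supply cooling to 0 °C: 694.7×4.16×55.0 = 158947 J > q₁, so all ice melts.
Energy balance: 694.7×4.16×(55.0 − T) = 7322.6 + 19.7×4.16×(T − 0)
2889.952(55.0 − T) = 7322.6 + 81.952 T
158947 − 7322.6 = 2971.904 T
T = 151624.4 / 2971.904 = 51.02 °C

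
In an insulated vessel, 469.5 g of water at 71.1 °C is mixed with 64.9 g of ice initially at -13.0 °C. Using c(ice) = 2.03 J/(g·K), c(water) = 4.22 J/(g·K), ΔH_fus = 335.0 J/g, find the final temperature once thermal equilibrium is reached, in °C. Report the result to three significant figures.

T_f = 52.1 °C

Heat to bring ice to 0 °C and melt it: q₁ = 64.9×2.03×13.0 + 64.9×335.0 = 23454 J
Heat the water can supply cooling to 0 °C: 469.5×4.22×71.1 = 140870 J > q₁, so all ice melts.
Energy balance: 469.5×4.22×(71.1 − T) = 23454 + 64.9×4.22×(T − 0)
1981.29(71.1 − T) = 23454 + 273.878 T
140870 − 23454 = 2255.168 T
T = 117416 / 2255.168 = 52.07 °C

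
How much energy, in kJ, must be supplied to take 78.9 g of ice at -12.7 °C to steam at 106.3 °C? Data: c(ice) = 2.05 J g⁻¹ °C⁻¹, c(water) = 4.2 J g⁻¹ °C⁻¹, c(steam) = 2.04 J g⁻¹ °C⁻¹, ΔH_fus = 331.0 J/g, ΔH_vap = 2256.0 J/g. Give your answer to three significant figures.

q = 240 kJ

q1 (heat ice -12.7→0.0 °C): 78.9 × 2.05 × 12.7 = 2054 J
q2 (melt at 0 °C): 78.9 × 331.0 = 26116 J
q3 (heat water 0.0→100.0 °C): 78.9 × 4.2 × 100.0 = 33138 J
q4 (vaporize at 100 °C): 78.9 × 2256.0 = 177998 J
q5 (heat steam 100.0→106.3 °C): 78.9 × 2.04 × 6.3 = 1014 J
Total: 2054 + 26116 + 33138 + 177998 + 1014 = 240320 J = 240 kJ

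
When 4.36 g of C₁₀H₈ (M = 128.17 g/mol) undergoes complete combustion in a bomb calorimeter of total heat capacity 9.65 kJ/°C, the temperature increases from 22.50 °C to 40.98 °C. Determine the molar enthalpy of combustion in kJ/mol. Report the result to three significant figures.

ΔT = 40.98 − 22.50 = 18.48 °C
q_cal = C_cal × ΔT = 9.65 × 18.48 = 178.332 kJ
n = 4.36 / 128.17 = 0.03402 mol
q_rxn = −q_cal = -178.332 kJ
ΔH = -178.332 / 0.03402 = -5242 kJ/mol

ΔH = -5240 kJ/mol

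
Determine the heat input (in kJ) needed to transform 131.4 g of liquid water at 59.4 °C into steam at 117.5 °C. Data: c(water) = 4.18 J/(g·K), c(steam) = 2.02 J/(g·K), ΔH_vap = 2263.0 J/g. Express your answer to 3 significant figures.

q1 (heat water 59.4→100.0 °C): 131.4 × 4.18 × 40.6 = 22300 J
q2 (vaporize at 100 °C): 131.4 × 2263.0 = 297358 J
q3 (heat steam 100.0→117.5 °C): 131.4 × 2.02 × 17.5 = 4645 J
Total: 22300 + 297358 + 4645 = 324303 J = 324 kJ

q = 324 kJ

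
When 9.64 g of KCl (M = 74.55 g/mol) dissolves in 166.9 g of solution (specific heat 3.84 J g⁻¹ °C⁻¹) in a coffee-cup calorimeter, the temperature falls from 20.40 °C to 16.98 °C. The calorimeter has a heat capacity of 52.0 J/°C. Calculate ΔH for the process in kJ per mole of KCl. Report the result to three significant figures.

ΔH = 18.3 kJ/mol

|ΔT| = |16.98 − 20.40| = 3.42 °C
|q_surr| = (166.9 × 3.84 + 52.0) × 3.42 = 692.896 × 3.42 = 2370 J
n(KCl) = 9.64 / 74.55 = 0.1293 mol
Temperature fell, so q_rxn = +|q_surr| = 2.370 kJ
ΔH = q_rxn / n = 18.33 kJ/mol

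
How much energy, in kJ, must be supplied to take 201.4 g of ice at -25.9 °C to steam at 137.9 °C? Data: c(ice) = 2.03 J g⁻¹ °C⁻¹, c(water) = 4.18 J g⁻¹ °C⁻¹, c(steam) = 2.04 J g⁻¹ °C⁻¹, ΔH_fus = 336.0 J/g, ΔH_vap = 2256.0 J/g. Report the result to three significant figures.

q = 632 kJ

q1 (heat ice -25.9→0.0 °C): 201.4 × 2.03 × 25.9 = 10589 J
q2 (melt at 0 °C): 201.4 × 336.0 = 67670 J
q3 (heat water 0.0→100.0 °C): 201.4 × 4.18 × 100.0 = 84185 J
q4 (vaporize at 100 °C): 201.4 × 2256.0 = 454358 J
q5 (heat steam 100.0→137.9 °C): 201.4 × 2.04 × 37.9 = 15571 J
Total: 10589 + 67670 + 84185 + 454358 + 15571 = 632373 J = 632 kJ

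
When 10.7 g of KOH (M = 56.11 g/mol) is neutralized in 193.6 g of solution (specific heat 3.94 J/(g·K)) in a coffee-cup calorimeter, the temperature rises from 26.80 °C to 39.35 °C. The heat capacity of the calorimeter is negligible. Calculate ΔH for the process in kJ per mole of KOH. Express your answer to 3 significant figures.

|ΔT| = |39.35 − 26.80| = 12.55 °C
|q_surr| = (193.6 × 3.94) × 12.55 = 762.784 × 12.55 = 9573 J
n(KOH) = 10.7 / 56.11 = 0.1907 mol
Temperature rose, so q_rxn = −|q_surr| = -9.573 kJ
ΔH = q_rxn / n = -50.20 kJ/mol

ΔH = -50.2 kJ/mol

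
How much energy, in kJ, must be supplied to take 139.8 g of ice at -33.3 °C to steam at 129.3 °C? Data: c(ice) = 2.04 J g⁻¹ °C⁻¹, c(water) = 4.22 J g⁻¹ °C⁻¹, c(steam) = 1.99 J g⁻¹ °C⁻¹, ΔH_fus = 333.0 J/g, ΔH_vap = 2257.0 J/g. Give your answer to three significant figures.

q = 439 kJ

q1 (heat ice -33.3→0.0 °C): 139.8 × 2.04 × 33.3 = 9497 J
q2 (melt at 0 °C): 139.8 × 333.0 = 46553 J
q3 (heat water 0.0→100.0 °C): 139.8 × 4.22 × 100.0 = 58996 J
q4 (vaporize at 100 °C): 139.8 × 2257.0 = 315529 J
q5 (heat steam 100.0→129.3 °C): 139.8 × 1.99 × 29.3 = 8151 J
Total: 9497 + 46553 + 58996 + 315529 + 8151 = 438726 J = 439 kJ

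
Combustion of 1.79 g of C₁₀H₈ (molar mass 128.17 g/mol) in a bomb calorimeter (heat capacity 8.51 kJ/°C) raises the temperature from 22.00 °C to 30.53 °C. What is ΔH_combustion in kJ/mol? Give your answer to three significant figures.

ΔH = -5200 kJ/mol

ΔT = 30.53 − 22.00 = 8.53 °C
q_cal = C_cal × ΔT = 8.51 × 8.53 = 72.5903 kJ
n = 1.79 / 128.17 = 0.01397 mol
q_rxn = −q_cal = -72.5903 kJ
ΔH = -72.5903 / 0.01397 = -5196 kJ/mol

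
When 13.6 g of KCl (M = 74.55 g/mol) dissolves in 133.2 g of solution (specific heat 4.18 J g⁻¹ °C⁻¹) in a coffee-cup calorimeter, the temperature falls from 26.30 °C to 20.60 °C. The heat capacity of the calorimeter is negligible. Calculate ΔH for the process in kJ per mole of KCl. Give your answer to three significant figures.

|ΔT| = |20.60 − 26.30| = 5.70 °C
|q_surr| = (133.2 × 4.18) × 5.70 = 556.776 × 5.70 = 3174 J
n(KCl) = 13.6 / 74.55 = 0.1824 mol
Temperature fell, so q_rxn = +|q_surr| = 3.174 kJ
ΔH = q_rxn / n = 17.40 kJ/mol

ΔH = 17.4 kJ/mol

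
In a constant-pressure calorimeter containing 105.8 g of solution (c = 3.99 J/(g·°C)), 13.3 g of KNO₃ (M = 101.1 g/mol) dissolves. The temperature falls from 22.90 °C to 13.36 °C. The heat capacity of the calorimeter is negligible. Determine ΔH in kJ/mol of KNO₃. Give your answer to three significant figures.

|ΔT| = |13.36 − 22.90| = 9.54 °C
|q_surr| = (105.8 × 3.99) × 9.54 = 422.142 × 9.54 = 4027 J
n(KNO₃) = 13.3 / 101.1 = 0.1316 mol
Temperature fell, so q_rxn = +|q_surr| = 4.027 kJ
ΔH = q_rxn / n = 30.60 kJ/mol

ΔH = 30.6 kJ/mol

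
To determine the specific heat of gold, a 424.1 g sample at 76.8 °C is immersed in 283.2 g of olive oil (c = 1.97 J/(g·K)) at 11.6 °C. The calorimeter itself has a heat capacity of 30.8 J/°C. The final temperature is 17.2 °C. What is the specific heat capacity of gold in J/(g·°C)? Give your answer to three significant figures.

c = 0.130 J/(g·°C)

q_gained = (283.2 × 1.97 + 30.8) × (17.2 − 11.6) = 3297 J
q_lost = 424.1 × c × (76.8 − 17.2) = 25276.36 c
Set equal: c = 3297 / 25276.36 = 0.130 J/(g·°C)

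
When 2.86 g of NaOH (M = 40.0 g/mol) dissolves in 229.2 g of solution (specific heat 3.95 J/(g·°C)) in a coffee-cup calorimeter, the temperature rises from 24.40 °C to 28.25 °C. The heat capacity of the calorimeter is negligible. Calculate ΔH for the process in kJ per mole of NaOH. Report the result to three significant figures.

ΔH = -48.7 kJ/mol

|ΔT| = |28.25 − 24.40| = 3.85 °C
|q_surr| = (229.2 × 3.95) × 3.85 = 905.34 × 3.85 = 3485.6 J
n(NaOH) = 2.86 / 40.0 = 0.071500 mol
Temperature rose, so q_rxn = −|q_surr| = -3.4856 kJ
ΔH = q_rxn / n = -48.7497 kJ/mol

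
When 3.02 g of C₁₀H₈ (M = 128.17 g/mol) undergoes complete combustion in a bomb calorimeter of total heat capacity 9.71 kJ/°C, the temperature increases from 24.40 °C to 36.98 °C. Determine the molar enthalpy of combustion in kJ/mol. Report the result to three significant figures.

ΔT = 36.98 − 24.40 = 12.58 °C
q_cal = C_cal × ΔT = 9.71 × 12.58 = 122.1518 kJ
n = 3.02 / 128.17 = 0.02356 mol
q_rxn = −q_cal = -122.1518 kJ
ΔH = -122.1518 / 0.02356 = -5184.7 kJ/mol

ΔH = -5180 kJ/mol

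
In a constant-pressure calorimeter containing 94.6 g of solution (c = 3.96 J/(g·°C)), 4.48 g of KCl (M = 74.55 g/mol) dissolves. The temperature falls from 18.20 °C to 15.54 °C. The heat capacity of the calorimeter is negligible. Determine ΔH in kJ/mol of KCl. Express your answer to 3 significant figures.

ΔH = 16.6 kJ/mol

|ΔT| = |15.54 − 18.20| = 2.66 °C
|q_surr| = (94.6 × 3.96) × 2.66 = 374.616 × 2.66 = 996.5 J
n(KCl) = 4.48 / 74.55 = 0.06009 mol
Temperature fell, so q_rxn = +|q_surr| = 0.9965 kJ
ΔH = q_rxn / n = 16.58 kJ/mol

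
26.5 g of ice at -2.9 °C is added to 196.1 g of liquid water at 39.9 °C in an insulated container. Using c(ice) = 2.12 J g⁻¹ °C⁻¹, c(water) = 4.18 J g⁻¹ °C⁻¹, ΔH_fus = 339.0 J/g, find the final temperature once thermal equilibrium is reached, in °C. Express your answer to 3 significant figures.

Heat to bring ice to 0 °C and melt it: q₁ = 26.5×2.12×2.9 + 26.5×339.0 = 9146.4 J
Heat the water can supply cooling to 0 °C: 196.1×4.18×39.9 = 32706.0 J > q₁, so all ice melts.
Energy balance: 196.1×4.18×(39.9 − T) = 9146.4 + 26.5×4.18×(T − 0)
819.698(39.9 − T) = 9146.4 + 110.77 T
32706.0 − 9146.4 = 930.468 T
T = 23559.6 / 930.468 = 25.32 °C

T_f = 25.3 °C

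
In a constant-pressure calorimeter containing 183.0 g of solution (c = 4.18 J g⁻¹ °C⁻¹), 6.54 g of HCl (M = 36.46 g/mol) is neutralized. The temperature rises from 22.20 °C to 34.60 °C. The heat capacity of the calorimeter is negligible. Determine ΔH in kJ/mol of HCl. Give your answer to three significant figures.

|ΔT| = |34.60 − 22.20| = 12.40 °C
|q_surr| = (183.0 × 4.18) × 12.40 = 764.94 × 12.40 = 9485 J
n(HCl) = 6.54 / 36.46 = 0.1794 mol
Temperature rose, so q_rxn = −|q_surr| = -9.485 kJ
ΔH = q_rxn / n = -52.87 kJ/mol

ΔH = -52.9 kJ/mol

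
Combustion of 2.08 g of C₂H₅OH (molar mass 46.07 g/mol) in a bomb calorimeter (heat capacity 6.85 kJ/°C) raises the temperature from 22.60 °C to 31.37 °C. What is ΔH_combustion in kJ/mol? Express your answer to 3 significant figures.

ΔH = -1330 kJ/mol

ΔT = 31.37 − 22.60 = 8.77 °C
q_cal = C_cal × ΔT = 6.85 × 8.77 = 60.0745 kJ
n = 2.08 / 46.07 = 0.04515 mol
q_rxn = −q_cal = -60.0745 kJ
ΔH = -60.0745 / 0.04515 = -1331 kJ/mol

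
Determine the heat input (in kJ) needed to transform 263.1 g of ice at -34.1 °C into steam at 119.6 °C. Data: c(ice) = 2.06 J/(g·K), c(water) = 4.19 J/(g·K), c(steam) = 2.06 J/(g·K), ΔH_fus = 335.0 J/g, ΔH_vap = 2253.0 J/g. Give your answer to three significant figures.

q1 (heat ice -34.1→0.0 °C): 263.1 × 2.06 × 34.1 = 18482 J
q2 (melt at 0 °C): 263.1 × 335.0 = 88139 J
q3 (heat water 0.0→100.0 °C): 263.1 × 4.19 × 100.0 = 110239 J
q4 (vaporize at 100 °C): 263.1 × 2253.0 = 592764 J
q5 (heat steam 100.0→119.6 °C): 263.1 × 2.06 × 19.6 = 10623 J
Total: 18482 + 88139 + 110239 + 592764 + 10623 = 820247 J = 820 kJ

q = 820 kJ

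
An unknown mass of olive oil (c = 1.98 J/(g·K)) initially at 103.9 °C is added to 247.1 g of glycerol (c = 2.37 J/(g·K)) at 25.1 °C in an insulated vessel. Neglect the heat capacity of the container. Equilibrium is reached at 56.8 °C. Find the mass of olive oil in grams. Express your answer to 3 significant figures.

m = 199 g

q_gained = (247.1 × 2.37) × (56.8 − 25.1) = 18560 J
q_lost = m × 1.98 × (103.9 − 56.8) = 93.258 m
m = 18560 / 93.258 = 199 g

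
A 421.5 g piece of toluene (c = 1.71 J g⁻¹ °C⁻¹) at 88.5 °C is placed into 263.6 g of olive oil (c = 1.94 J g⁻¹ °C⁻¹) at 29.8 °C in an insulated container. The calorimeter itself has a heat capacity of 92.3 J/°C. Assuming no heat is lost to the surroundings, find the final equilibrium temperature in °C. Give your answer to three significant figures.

T_f = 61.7 °C

Heat lost by toluene = heat gained by olive oil + calorimeter.
(421.5)(1.71)(88.5 − T) = [(263.6)(1.94) + 92.3](T − 29.8)
720.765 (88.5 − T) = 603.684 (T − 29.8)
63788 − 720.765 T = 603.684 T − 17990
81778 = 1324.449 T
T = 61.74 °C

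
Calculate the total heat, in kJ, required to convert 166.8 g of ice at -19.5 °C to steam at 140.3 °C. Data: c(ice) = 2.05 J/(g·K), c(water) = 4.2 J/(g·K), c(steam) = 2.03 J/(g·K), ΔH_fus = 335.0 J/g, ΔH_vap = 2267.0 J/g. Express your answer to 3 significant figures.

q = 524 kJ

q1 (heat ice -19.5→0.0 °C): 166.8 × 2.05 × 19.5 = 6668 J
q2 (melt at 0 °C): 166.8 × 335.0 = 55878 J
q3 (heat water 0.0→100.0 °C): 166.8 × 4.2 × 100.0 = 70056 J
q4 (vaporize at 100 °C): 166.8 × 2267.0 = 378136 J
q5 (heat steam 100.0→140.3 °C): 166.8 × 2.03 × 40.3 = 13646 J
Total: 6668 + 55878 + 70056 + 378136 + 13646 = 524384 J = 524 kJ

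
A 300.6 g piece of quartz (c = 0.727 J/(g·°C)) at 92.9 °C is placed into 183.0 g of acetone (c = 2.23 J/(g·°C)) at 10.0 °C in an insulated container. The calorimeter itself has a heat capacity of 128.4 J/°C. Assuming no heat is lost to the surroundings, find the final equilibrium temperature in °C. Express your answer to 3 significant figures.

T_f = 34.0 °C

Heat lost by quartz = heat gained by acetone + calorimeter.
(300.6)(0.727)(92.9 − T) = [(183.0)(2.23) + 128.4](T − 10.0)
218.5362 (92.9 − T) = 536.49 (T − 10.0)
20302 − 218.5362 T = 536.49 T − 5364.9
25666.9 = 755.0262 T
T = 33.99 °C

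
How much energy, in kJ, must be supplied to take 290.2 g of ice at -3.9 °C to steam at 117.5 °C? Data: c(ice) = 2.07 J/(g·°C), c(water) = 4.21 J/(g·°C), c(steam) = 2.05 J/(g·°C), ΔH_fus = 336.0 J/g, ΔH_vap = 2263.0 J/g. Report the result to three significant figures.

q1 (heat ice -3.9→0.0 °C): 290.2 × 2.07 × 3.9 = 2343 J
q2 (melt at 0 °C): 290.2 × 336.0 = 97507 J
q3 (heat water 0.0→100.0 °C): 290.2 × 4.21 × 100.0 = 122174 J
q4 (vaporize at 100 °C): 290.2 × 2263.0 = 656723 J
q5 (heat steam 100.0→117.5 °C): 290.2 × 2.05 × 17.5 = 10411 J
Total: 2343 + 97507 + 122174 + 656723 + 10411 = 889158 J = 889 kJ

q = 889 kJ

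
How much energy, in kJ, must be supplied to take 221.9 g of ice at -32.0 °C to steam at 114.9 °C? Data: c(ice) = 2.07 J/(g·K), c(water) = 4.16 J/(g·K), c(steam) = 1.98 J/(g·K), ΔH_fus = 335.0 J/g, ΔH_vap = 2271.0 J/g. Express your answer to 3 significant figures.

q1 (heat ice -32.0→0.0 °C): 221.9 × 2.07 × 32.0 = 14699 J
q2 (melt at 0 °C): 221.9 × 335.0 = 74337 J
q3 (heat water 0.0→100.0 °C): 221.9 × 4.16 × 100.0 = 92310 J
q4 (vaporize at 100 °C): 221.9 × 2271.0 = 503935 J
q5 (heat steam 100.0→114.9 °C): 221.9 × 1.98 × 14.9 = 6546 J
Total: 14699 + 74337 + 92310 + 503935 + 6546 = 691827 J = 692 kJ

q = 692 kJ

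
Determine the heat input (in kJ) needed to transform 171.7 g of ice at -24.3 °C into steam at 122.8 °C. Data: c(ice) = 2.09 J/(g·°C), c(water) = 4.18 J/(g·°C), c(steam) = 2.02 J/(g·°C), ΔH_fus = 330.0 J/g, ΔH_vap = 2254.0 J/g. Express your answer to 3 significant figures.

q = 532 kJ

q1 (heat ice -24.3→0.0 °C): 171.7 × 2.09 × 24.3 = 8720 J
q2 (melt at 0 °C): 171.7 × 330.0 = 56661 J
q3 (heat water 0.0→100.0 °C): 171.7 × 4.18 × 100.0 = 71771 J
q4 (vaporize at 100 °C): 171.7 × 2254.0 = 387012 J
q5 (heat steam 100.0→122.8 °C): 171.7 × 2.02 × 22.8 = 7908 J
Total: 8720 + 56661 + 71771 + 387012 + 7908 = 532072 J = 532 kJ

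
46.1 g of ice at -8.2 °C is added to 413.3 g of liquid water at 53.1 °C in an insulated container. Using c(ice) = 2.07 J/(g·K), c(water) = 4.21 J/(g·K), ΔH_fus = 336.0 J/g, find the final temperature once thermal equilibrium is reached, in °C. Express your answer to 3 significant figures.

Heat to bring ice to 0 °C and melt it: q₁ = 46.1×2.07×8.2 + 46.1×336.0 = 16272 J
Heat the water can supply cooling to 0 °C: 413.3×4.21×53.1 = 92393.6 J > q₁, so all ice melts.
Energy balance: 413.3×4.21×(53.1 − T) = 16272 + 46.1×4.21×(T − 0)
1739.993(53.1 − T) = 16272 + 194.081 T
92393.6 − 16272 = 1934.074 T
T = 76121.6 / 1934.074 = 39.36 °C

T_f = 39.4 °C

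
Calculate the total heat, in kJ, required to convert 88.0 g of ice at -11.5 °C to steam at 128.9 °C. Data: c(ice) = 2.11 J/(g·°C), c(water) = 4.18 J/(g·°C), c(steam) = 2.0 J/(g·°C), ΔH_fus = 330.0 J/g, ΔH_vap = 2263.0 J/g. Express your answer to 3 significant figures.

q = 272 kJ

q1 (heat ice -11.5→0.0 °C): 88.0 × 2.11 × 11.5 = 2135 J
q2 (melt at 0 °C): 88.0 × 330.0 = 29040 J
q3 (heat water 0.0→100.0 °C): 88.0 × 4.18 × 100.0 = 36784 J
q4 (vaporize at 100 °C): 88.0 × 2263.0 = 199144 J
q5 (heat steam 100.0→128.9 °C): 88.0 × 2.0 × 28.9 = 5086 J
Total: 2135 + 29040 + 36784 + 199144 + 5086 = 272189 J = 272 kJ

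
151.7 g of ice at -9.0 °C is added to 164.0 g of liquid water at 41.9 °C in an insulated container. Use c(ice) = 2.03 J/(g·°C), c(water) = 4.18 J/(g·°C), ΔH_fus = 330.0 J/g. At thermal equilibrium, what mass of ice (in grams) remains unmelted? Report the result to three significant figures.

m_ice remaining = 73.1 g

Heat to warm all ice to 0 °C: 151.7×2.03×9.0 = 2771.6 J
Heat released by water cooling to 0 °C: 164.0×4.18×41.9 = 28723 J
28723 J < 2771.6 + 151.7×330.0 = 52832.6 J, so not all ice melts; final T = 0 °C.
Heat left for melting: 28723 − 2771.6 = 25951.4 J
Mass melted = 25951.4 / 330.0 = 78.64 g
Ice remaining = 151.7 − 78.64 = 73.06 g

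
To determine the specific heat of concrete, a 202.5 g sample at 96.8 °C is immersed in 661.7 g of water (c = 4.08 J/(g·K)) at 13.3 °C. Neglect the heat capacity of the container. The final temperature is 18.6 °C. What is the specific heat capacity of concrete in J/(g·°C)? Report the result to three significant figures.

q_gained = (661.7 × 4.08) × (18.6 − 13.3) = 14310 J
q_lost = 202.5 × c × (96.8 − 18.6) = 15835.5 c
Set equal: c = 14310 / 15835.5 = 0.904 J/(g·°C)

c = 0.904 J/(g·°C)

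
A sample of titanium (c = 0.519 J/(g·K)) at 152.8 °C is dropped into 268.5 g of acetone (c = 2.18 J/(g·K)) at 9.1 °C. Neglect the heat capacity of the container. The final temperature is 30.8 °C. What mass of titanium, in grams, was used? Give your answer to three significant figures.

m = 201 g

q_gained = (268.5 × 2.18) × (30.8 − 9.1) = 12700 J
q_lost = m × 0.519 × (152.8 − 30.8) = 63.318 m
m = 12700 / 63.318 = 201 g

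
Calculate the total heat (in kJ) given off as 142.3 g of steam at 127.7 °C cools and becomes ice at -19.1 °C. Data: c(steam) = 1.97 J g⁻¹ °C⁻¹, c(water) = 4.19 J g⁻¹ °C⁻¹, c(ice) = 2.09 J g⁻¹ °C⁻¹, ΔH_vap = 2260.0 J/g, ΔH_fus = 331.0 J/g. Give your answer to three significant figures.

q = 442 kJ

q1 (cool steam 127.7→100 °C): 142.3 × 1.97 × 27.7 = 7765 J
q2 (condense at 100 °C): 142.3 × 2260.0 = 321598 J
q3 (cool water 100→0 °C): 142.3 × 4.19 × 100.0 = 59624 J
q4 (freeze at 0 °C): 142.3 × 331.0 = 47101 J
q5 (cool ice 0→-19.1 °C): 142.3 × 2.09 × 19.1 = 5680 J
Total: 7765 + 321598 + 59624 + 47101 + 5680 = 441768 J = 442 kJ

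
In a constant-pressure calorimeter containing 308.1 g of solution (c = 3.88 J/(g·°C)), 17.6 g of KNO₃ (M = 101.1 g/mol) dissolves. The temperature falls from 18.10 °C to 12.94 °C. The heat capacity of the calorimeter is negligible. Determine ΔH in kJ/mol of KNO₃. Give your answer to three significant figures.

|ΔT| = |12.94 − 18.10| = 5.16 °C
|q_surr| = (308.1 × 3.88) × 5.16 = 1195.428 × 5.16 = 6168 J
n(KNO₃) = 17.6 / 101.1 = 0.1741 mol
Temperature fell, so q_rxn = +|q_surr| = 6.168 kJ
ΔH = q_rxn / n = 35.43 kJ/mol

ΔH = 35.4 kJ/mol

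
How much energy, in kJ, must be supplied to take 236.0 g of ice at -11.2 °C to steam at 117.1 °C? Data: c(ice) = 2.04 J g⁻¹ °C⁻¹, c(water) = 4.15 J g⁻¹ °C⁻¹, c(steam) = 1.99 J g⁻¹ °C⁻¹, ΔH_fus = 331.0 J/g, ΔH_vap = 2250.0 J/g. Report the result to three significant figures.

q = 720 kJ

q1 (heat ice -11.2→0.0 °C): 236.0 × 2.04 × 11.2 = 5392 J
q2 (melt at 0 °C): 236.0 × 331.0 = 78116 J
q3 (heat water 0.0→100.0 °C): 236.0 × 4.15 × 100.0 = 97940 J
q4 (vaporize at 100 °C): 236.0 × 2250.0 = 531000 J
q5 (heat steam 100.0→117.1 °C): 236.0 × 1.99 × 17.1 = 8031 J
Total: 5392 + 78116 + 97940 + 531000 + 8031 = 720479 J = 720 kJ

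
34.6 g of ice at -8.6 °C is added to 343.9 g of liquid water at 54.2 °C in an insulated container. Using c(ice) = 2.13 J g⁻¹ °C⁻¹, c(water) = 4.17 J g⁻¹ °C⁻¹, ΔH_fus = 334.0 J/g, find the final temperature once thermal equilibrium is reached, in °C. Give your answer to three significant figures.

Heat to bring ice to 0 °C and melt it: q₁ = 34.6×2.13×8.6 + 34.6×334.0 = 12190 J
Heat the water can supply cooling to 0 °C: 343.9×4.17×54.2 = 77726.2 J > q₁, so all ice melts.
Energy balance: 343.9×4.17×(54.2 − T) = 12190 + 34.6×4.17×(T − 0)
1434.063(54.2 − T) = 12190 + 144.282 T
77726.2 − 12190 = 1578.345 T
T = 65536.2 / 1578.345 = 41.52 °C

T_f = 41.5 °C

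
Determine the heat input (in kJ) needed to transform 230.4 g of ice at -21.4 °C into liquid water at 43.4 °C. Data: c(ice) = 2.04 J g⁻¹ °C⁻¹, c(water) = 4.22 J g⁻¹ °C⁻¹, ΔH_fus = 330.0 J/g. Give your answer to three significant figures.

q1 (heat ice -21.4→0.0 °C): 230.4 × 2.04 × 21.4 = 10058 J
q2 (melt at 0 °C): 230.4 × 330.0 = 76032 J
q3 (heat water 0.0→43.4 °C): 230.4 × 4.22 × 43.4 = 42197 J
Total: 10058 + 76032 + 42197 = 128287 J = 128 kJ

q = 128 kJ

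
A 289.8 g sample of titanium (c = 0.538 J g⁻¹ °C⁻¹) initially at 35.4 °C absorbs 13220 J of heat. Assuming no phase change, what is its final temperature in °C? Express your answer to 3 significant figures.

ΔT = q / (m c) = 13220 / (289.8 × 0.538) = 84.79 °C
T_f = 35.4 + 84.79 = 120.19 °C

T_f = 120 °C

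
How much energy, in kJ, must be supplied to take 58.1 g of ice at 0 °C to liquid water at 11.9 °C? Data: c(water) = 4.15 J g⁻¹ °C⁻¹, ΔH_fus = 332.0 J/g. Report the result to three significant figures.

q = 22.2 kJ

q1 (melt at 0 °C): 58.1 × 332.0 = 19289 J
q2 (heat water 0.0→11.9 °C): 58.1 × 4.15 × 11.9 = 2869 J
Total: 19289 + 2869 = 22158 J = 22.2 kJ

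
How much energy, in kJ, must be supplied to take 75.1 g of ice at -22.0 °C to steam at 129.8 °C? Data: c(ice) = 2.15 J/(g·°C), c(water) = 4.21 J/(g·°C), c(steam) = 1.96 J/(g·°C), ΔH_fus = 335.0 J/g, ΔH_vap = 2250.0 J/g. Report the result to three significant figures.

q = 234 kJ

q1 (heat ice -22.0→0.0 °C): 75.1 × 2.15 × 22.0 = 3552 J
q2 (melt at 0 °C): 75.1 × 335.0 = 25159 J
q3 (heat water 0.0→100.0 °C): 75.1 × 4.21 × 100.0 = 31617 J
q4 (vaporize at 100 °C): 75.1 × 2250.0 = 168975 J
q5 (heat steam 100.0→129.8 °C): 75.1 × 1.96 × 29.8 = 4386 J
Total: 3552 + 25159 + 31617 + 168975 + 4386 = 233689 J = 234 kJ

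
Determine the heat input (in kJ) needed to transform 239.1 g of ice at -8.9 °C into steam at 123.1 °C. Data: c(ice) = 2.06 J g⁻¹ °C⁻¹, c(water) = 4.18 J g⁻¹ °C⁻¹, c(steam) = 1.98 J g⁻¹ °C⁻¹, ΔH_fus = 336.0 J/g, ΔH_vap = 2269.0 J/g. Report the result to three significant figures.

q = 738 kJ

q1 (heat ice -8.9→0.0 °C): 239.1 × 2.06 × 8.9 = 4384 J
q2 (melt at 0 °C): 239.1 × 336.0 = 80338 J
q3 (heat water 0.0→100.0 °C): 239.1 × 4.18 × 100.0 = 99944 J
q4 (vaporize at 100 °C): 239.1 × 2269.0 = 542518 J
q5 (heat steam 100.0→123.1 °C): 239.1 × 1.98 × 23.1 = 10936 J
Total: 4384 + 80338 + 99944 + 542518 + 10936 = 738120 J = 738 kJ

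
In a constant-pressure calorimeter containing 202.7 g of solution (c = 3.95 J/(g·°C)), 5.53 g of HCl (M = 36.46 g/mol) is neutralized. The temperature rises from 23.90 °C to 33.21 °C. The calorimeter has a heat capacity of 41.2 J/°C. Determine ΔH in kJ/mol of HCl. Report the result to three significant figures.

ΔH = -51.7 kJ/mol

|ΔT| = |33.21 − 23.90| = 9.31 °C
|q_surr| = (202.7 × 3.95 + 41.2) × 9.31 = 841.865 × 9.31 = 7838 J
n(HCl) = 5.53 / 36.46 = 0.1517 mol
Temperature rose, so q_rxn = −|q_surr| = -7.838 kJ
ΔH = q_rxn / n = -51.67 kJ/mol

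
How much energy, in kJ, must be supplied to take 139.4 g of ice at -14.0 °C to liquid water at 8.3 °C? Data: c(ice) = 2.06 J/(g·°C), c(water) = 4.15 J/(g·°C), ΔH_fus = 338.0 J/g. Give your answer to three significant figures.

q = 55.9 kJ

q1 (heat ice -14.0→0.0 °C): 139.4 × 2.06 × 14.0 = 4020 J
q2 (melt at 0 °C): 139.4 × 338.0 = 47117 J
q3 (heat water 0.0→8.3 °C): 139.4 × 4.15 × 8.3 = 4802 J
Total: 4020 + 47117 + 4802 = 55939 J = 55.9 kJ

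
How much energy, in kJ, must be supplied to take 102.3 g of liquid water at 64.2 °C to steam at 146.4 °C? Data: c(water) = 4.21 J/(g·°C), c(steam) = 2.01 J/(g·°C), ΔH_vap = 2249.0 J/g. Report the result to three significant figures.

q1 (heat water 64.2→100.0 °C): 102.3 × 4.21 × 35.8 = 15418 J
q2 (vaporize at 100 °C): 102.3 × 2249.0 = 230073 J
q3 (heat steam 100.0→146.4 °C): 102.3 × 2.01 × 46.4 = 9541 J
Total: 15418 + 230073 + 9541 = 255032 J = 255 kJ

q = 255 kJ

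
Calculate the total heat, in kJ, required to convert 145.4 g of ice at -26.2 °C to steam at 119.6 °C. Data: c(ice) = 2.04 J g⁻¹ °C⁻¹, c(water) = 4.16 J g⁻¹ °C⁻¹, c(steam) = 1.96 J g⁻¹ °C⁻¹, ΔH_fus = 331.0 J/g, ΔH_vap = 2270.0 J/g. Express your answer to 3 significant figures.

q1 (heat ice -26.2→0.0 °C): 145.4 × 2.04 × 26.2 = 7771 J
q2 (melt at 0 °C): 145.4 × 331.0 = 48127 J
q3 (heat water 0.0→100.0 °C): 145.4 × 4.16 × 100.0 = 60486 J
q4 (vaporize at 100 °C): 145.4 × 2270.0 = 330058 J
q5 (heat steam 100.0→119.6 °C): 145.4 × 1.96 × 19.6 = 5586 J
Total: 7771 + 48127 + 60486 + 330058 + 5586 = 452028 J = 452 kJ

q = 452 kJ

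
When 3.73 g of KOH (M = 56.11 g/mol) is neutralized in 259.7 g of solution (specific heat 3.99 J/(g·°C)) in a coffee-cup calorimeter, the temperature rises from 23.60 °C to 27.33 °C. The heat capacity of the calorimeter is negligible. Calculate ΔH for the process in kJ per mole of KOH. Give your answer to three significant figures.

ΔH = -58.1 kJ/mol

|ΔT| = |27.33 − 23.60| = 3.73 °C
|q_surr| = (259.7 × 3.99) × 3.73 = 1036.203 × 3.73 = 3865 J
n(KOH) = 3.73 / 56.11 = 0.06648 mol
Temperature rose, so q_rxn = −|q_surr| = -3.865 kJ
ΔH = q_rxn / n = -58.14 kJ/mol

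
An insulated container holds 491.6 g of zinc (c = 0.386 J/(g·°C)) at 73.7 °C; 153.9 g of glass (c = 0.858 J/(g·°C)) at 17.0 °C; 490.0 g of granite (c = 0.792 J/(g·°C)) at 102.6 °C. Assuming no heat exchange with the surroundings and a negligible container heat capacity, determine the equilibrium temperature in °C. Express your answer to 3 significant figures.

Σ mᵢcᵢ(T − Tᵢ) = 0  ⇒  T = Σ mᵢcᵢTᵢ / Σ mᵢcᵢ
Σ mᵢcᵢ = 491.6×0.386 + 153.9×0.858 + 490.0×0.792 = 709.8838
Σ mᵢcᵢTᵢ = 189.7576×73.7 + 132.0462×17.0 + 388.08×102.6 = 56047
T = 56047 / 709.8838 = 78.95 °C

T_f = 79.0 °C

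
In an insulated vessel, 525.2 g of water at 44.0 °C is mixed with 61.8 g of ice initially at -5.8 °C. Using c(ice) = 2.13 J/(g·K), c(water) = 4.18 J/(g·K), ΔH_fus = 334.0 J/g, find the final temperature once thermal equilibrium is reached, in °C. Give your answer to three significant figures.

T_f = 30.6 °C

Heat to bring ice to 0 °C and melt it: q₁ = 61.8×2.13×5.8 + 61.8×334.0 = 21405 J
Heat the water can supply cooling to 0 °C: 525.2×4.18×44.0 = 96594.8 J > q₁, so all ice melts.
Energy balance: 525.2×4.18×(44.0 − T) = 21405 + 61.8×4.18×(T − 0)
2195.336(44.0 − T) = 21405 + 258.324 T
96594.8 − 21405 = 2453.660 T
T = 75189.8 / 2453.660 = 30.64 °C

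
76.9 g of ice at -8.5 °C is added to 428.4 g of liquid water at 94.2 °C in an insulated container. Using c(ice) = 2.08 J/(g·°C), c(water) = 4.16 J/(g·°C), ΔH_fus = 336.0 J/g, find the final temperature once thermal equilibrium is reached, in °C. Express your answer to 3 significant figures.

Heat to bring ice to 0 °C and melt it: q₁ = 76.9×2.08×8.5 + 76.9×336.0 = 27198 J
Heat the water can supply cooling to 0 °C: 428.4×4.16×94.2 = 167878 J > q₁, so all ice melts.
Energy balance: 428.4×4.16×(94.2 − T) = 27198 + 76.9×4.16×(T − 0)
1782.144(94.2 − T) = 27198 + 319.904 T
167878 − 27198 = 2102.048 T
T = 140680 / 2102.048 = 66.93 °C

T_f = 66.9 °C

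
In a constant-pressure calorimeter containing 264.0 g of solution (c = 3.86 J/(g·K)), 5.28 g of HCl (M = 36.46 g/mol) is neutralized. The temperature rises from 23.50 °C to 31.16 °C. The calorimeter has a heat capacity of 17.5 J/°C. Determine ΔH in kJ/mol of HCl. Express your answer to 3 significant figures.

ΔH = -54.8 kJ/mol

|ΔT| = |31.16 − 23.50| = 7.66 °C
|q_surr| = (264.0 × 3.86 + 17.5) × 7.66 = 1036.54 × 7.66 = 7940 J
n(HCl) = 5.28 / 36.46 = 0.1448 mol
Temperature rose, so q_rxn = −|q_surr| = -7.940 kJ
ΔH = q_rxn / n = -54.83 kJ/mol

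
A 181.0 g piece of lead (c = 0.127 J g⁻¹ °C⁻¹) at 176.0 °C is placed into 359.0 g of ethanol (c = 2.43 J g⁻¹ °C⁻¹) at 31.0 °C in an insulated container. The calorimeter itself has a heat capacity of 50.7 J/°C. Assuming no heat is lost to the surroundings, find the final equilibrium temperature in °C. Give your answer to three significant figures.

T_f = 34.5 °C

Heat lost by lead = heat gained by ethanol + calorimeter.
(181.0)(0.127)(176.0 − T) = [(359.0)(2.43) + 50.7](T − 31.0)
22.987 (176.0 − T) = 923.07 (T − 31.0)
4045.7 − 22.987 T = 923.07 T − 28615
32660.7 = 946.057 T
T = 34.52 °C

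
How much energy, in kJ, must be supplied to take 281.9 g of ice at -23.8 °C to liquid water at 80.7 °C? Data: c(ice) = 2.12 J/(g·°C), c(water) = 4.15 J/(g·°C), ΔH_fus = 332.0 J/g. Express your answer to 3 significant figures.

q = 202 kJ

q1 (heat ice -23.8→0.0 °C): 281.9 × 2.12 × 23.8 = 14224 J
q2 (melt at 0 °C): 281.9 × 332.0 = 93591 J
q3 (heat water 0.0→80.7 °C): 281.9 × 4.15 × 80.7 = 94410 J
Total: 14224 + 93591 + 94410 = 202225 J = 202 kJ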